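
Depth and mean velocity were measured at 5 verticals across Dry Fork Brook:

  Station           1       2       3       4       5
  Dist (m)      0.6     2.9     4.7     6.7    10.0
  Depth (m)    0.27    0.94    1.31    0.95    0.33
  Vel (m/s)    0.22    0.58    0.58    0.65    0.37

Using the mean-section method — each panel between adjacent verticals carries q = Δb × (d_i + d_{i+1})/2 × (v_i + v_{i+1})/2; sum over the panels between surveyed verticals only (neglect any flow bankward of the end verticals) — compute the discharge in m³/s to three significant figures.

4.20 m³/s

Panel 1-2: Δb = 2.3 m, d̄ = (0.27+0.94)/2 = 0.605, v̄ = (0.22+0.58)/2 = 0.4 → q = 2.3×0.605×0.4 = 0.5566 m³/s
Panel 2-3: Δb = 1.8 m, d̄ = (0.94+1.31)/2 = 1.125, v̄ = (0.58+0.58)/2 = 0.58 → q = 1.8×1.125×0.58 = 1.175 m³/s
Panel 3-4: Δb = 2 m, d̄ = (1.31+0.95)/2 = 1.13, v̄ = (0.58+0.65)/2 = 0.615 → q = 2×1.13×0.615 = 1.390 m³/s
Panel 4-5: Δb = 3.3 m, d̄ = (0.95+0.33)/2 = 0.64, v̄ = (0.65+0.37)/2 = 0.51 → q = 3.3×0.64×0.51 = 1.077 m³/s
Q = Σ q = 4.198 m³/s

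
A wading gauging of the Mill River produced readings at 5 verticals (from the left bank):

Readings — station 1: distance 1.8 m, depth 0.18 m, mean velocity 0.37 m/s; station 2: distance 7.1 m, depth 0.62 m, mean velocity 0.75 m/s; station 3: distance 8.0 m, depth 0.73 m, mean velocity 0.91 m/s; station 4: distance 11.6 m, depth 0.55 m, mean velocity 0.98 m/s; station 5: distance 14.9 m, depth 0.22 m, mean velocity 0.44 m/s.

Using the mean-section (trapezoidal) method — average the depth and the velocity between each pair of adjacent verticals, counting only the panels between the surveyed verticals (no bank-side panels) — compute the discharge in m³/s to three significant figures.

4.77 m³/s

Panel 1-2: Δb = 5.3 m, d̄ = (0.18+0.62)/2 = 0.4, v̄ = (0.37+0.75)/2 = 0.56 → q = 5.3×0.4×0.56 = 1.187 m³/s
Panel 2-3: Δb = 0.9 m, d̄ = (0.62+0.73)/2 = 0.675, v̄ = (0.75+0.91)/2 = 0.83 → q = 0.9×0.675×0.83 = 0.5042 m³/s
Panel 3-4: Δb = 3.6 m, d̄ = (0.73+0.55)/2 = 0.64, v̄ = (0.91+0.98)/2 = 0.945 → q = 3.6×0.64×0.945 = 2.177 m³/s
Panel 4-5: Δb = 3.3 m, d̄ = (0.55+0.22)/2 = 0.385, v̄ = (0.98+0.44)/2 = 0.71 → q = 3.3×0.385×0.71 = 0.9021 m³/s
Q = Σ q = 4.771 m³/s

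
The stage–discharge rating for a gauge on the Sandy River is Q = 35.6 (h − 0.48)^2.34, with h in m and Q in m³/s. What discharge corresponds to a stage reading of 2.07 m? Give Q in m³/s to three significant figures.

105 m³/s

Q = 35.6 × (2.07 − 0.48)^2.34 = 35.6 × 1.59^2.34 = 105.4 m³/s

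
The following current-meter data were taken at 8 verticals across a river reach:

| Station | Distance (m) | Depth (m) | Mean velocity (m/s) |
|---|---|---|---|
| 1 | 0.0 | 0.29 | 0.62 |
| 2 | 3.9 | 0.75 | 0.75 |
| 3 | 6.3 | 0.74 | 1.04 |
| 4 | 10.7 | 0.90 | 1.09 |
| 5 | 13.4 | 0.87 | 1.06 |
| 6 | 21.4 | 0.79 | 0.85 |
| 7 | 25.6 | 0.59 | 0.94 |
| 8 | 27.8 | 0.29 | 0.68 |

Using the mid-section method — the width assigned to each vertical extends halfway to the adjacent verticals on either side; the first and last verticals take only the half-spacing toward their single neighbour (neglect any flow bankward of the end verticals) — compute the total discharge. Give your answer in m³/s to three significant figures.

w_1 = (3.9 − 0.0)/2 = 1.95 m; q_1 = 0.62 × 0.29 × 1.95 = 0.3506 m³/s
w_2 = (6.3 − 0.0)/2 = 3.15 m; q_2 = 0.75 × 0.75 × 3.15 = 1.772 m³/s
w_3 = (10.7 − 3.9)/2 = 3.4 m; q_3 = 1.04 × 0.74 × 3.4 = 2.617 m³/s
w_4 = (13.4 − 6.3)/2 = 3.55 m; q_4 = 1.09 × 0.90 × 3.55 = 3.483 m³/s
w_5 = (21.4 − 10.7)/2 = 5.35 m; q_5 = 1.06 × 0.87 × 5.35 = 4.934 m³/s
w_6 = (25.6 − 13.4)/2 = 6.1 m; q_6 = 0.85 × 0.79 × 6.1 = 4.096 m³/s
w_7 = (27.8 − 21.4)/2 = 3.2 m; q_7 = 0.94 × 0.59 × 3.2 = 1.775 m³/s
w_8 = (27.8 − 25.6)/2 = 1.1 m; q_8 = 0.68 × 0.29 × 1.1 = 0.2169 m³/s
Q = Σ qᵢ = 19.24 m³/s

19.2 m³/s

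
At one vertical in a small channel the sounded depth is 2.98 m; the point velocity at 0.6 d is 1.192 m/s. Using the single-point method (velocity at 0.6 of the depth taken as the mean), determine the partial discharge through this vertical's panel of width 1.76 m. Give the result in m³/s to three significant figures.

6.25 m³/s

v̄ = v₀.₆ = 1.192 m/s
q = v̄ × d × w = 1.192 × 2.98 × 1.76 = 6.252 m³/s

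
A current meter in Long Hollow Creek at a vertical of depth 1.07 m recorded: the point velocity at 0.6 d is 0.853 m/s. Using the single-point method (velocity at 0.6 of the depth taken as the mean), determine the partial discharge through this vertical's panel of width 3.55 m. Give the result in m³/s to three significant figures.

3.24 m³/s

v̄ = v₀.₆ = 0.853 m/s
q = v̄ × d × w = 0.8530 × 1.07 × 3.55 = 3.240 m³/s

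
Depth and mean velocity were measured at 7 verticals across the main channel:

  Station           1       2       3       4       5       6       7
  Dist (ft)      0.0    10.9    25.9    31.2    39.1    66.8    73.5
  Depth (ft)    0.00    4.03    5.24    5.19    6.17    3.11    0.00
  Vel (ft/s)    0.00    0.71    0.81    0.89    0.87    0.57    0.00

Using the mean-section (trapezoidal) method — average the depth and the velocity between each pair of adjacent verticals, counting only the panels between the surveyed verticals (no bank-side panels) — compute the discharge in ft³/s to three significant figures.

219 ft³/s

Panel 1-2: Δb = 10.9 ft, d̄ = (0.00+4.03)/2 = 2.015, v̄ = (0.00+0.71)/2 = 0.355 → q = 10.9×2.015×0.355 = 7.797 ft³/s
Panel 2-3: Δb = 15 ft, d̄ = (4.03+5.24)/2 = 4.635, v̄ = (0.71+0.81)/2 = 0.76 → q = 15×4.635×0.76 = 52.84 ft³/s
Panel 3-4: Δb = 5.3 ft, d̄ = (5.24+5.19)/2 = 5.215, v̄ = (0.81+0.89)/2 = 0.85 → q = 5.3×5.215×0.85 = 23.49 ft³/s
Panel 4-5: Δb = 7.9 ft, d̄ = (5.19+6.17)/2 = 5.68, v̄ = (0.89+0.87)/2 = 0.88 → q = 7.9×5.68×0.88 = 39.49 ft³/s
Panel 5-6: Δb = 27.7 ft, d̄ = (6.17+3.11)/2 = 4.64, v̄ = (0.87+0.57)/2 = 0.72 → q = 27.7×4.64×0.72 = 92.54 ft³/s
Panel 6-7: Δb = 6.7 ft, d̄ = (3.11+0.00)/2 = 1.555, v̄ = (0.57+0.00)/2 = 0.285 → q = 6.7×1.555×0.285 = 2.969 ft³/s
Q = Σ q = 219.1 ft³/s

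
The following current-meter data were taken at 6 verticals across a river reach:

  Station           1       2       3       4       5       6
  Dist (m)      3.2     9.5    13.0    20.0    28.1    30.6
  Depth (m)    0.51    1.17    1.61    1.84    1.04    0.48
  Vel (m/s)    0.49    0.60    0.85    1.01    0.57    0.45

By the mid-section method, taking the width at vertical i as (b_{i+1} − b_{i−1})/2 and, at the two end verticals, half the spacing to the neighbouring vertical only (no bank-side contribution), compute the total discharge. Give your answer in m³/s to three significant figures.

28.9 m³/s

w_1 = (9.5 − 3.2)/2 = 3.15 m; q_1 = 0.49 × 0.51 × 3.15 = 0.7872 m³/s
w_2 = (13.0 − 3.2)/2 = 4.9 m; q_2 = 0.60 × 1.17 × 4.9 = 3.440 m³/s
w_3 = (20.0 − 9.5)/2 = 5.25 m; q_3 = 0.85 × 1.61 × 5.25 = 7.185 m³/s
w_4 = (28.1 − 13.0)/2 = 7.55 m; q_4 = 1.01 × 1.84 × 7.55 = 14.03 m³/s
w_5 = (30.6 − 20.0)/2 = 5.3 m; q_5 = 0.57 × 1.04 × 5.3 = 3.142 m³/s
w_6 = (30.6 − 28.1)/2 = 1.25 m; q_6 = 0.45 × 0.48 × 1.25 = 0.2700 m³/s
Q = Σ qᵢ = 28.85 m³/s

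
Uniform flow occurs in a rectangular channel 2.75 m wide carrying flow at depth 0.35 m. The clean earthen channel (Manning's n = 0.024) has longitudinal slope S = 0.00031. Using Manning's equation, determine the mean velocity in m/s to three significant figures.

A = b·y = 2.75 × 0.35 = 0.9625 m²
P = b + 2y = 2.75 + 2×0.35 = 3.450 m
R = A/P = 0.9625/3.450 = 0.2790 m
Q = (1/n)·A·R^(2/3)·S^(1/2) = (1/0.024) × 0.9625 × 0.2790^(2/3) × 0.00031^(1/2) = 0.3015 m³/s
V = Q/A = 0.3015/0.9625 = 0.3132 m/s

0.313 m/s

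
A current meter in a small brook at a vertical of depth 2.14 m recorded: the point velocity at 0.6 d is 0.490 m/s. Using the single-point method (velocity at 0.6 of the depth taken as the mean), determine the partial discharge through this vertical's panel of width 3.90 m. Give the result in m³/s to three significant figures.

v̄ = v₀.₆ = 0.490 m/s
q = v̄ × d × w = 0.4900 × 2.14 × 3.90 = 4.090 m³/s

4.09 m³/s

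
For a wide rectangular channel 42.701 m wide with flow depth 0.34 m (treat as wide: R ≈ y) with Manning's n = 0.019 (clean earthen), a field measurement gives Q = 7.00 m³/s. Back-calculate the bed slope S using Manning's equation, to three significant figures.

0.000354

A = b·y = 42.701 × 0.34 = 14.52 m²
Wide channel: R ≈ y = 0.34 m
S = (Q·n / (1·A·R^(2/3)))² = (7.00×0.019 / (1×14.52×0.4871))² = 0.0003536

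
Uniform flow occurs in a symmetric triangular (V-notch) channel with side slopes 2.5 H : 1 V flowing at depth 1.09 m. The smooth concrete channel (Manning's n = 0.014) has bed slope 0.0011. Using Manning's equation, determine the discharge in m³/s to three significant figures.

A = z·y² = 2.5×1.09² = 2.970 m²
P = 2y√(1+z²) = 2×1.09×√(1+2.5²) = 5.870 m
R = A/P = 2.970/5.870 = 0.5060 m
Q = (1/n)·A·R^(2/3)·S^(1/2) = (1/0.014) × 2.970 × 0.5060^(2/3) × 0.0011^(1/2) = 4.468 m³/s

4.47 m³/s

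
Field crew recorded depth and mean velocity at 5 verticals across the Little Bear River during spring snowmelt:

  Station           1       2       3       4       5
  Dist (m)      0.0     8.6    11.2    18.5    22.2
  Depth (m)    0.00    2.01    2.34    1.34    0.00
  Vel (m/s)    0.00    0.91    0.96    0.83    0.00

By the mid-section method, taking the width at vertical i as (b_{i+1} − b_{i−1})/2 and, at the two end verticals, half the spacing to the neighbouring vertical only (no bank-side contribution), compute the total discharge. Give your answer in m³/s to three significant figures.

27.5 m³/s

w_2 = (11.2 − 0.0)/2 = 5.6 m; q_2 = 0.91 × 2.01 × 5.6 = 10.24 m³/s
w_3 = (18.5 − 8.6)/2 = 4.95 m; q_3 = 0.96 × 2.34 × 4.95 = 11.12 m³/s
w_4 = (22.2 − 11.2)/2 = 5.5 m; q_4 = 0.83 × 1.34 × 5.5 = 6.117 m³/s
Stations 1, 5 contribute zero (depth or velocity is 0).
Q = Σ qᵢ = 27.48 m³/s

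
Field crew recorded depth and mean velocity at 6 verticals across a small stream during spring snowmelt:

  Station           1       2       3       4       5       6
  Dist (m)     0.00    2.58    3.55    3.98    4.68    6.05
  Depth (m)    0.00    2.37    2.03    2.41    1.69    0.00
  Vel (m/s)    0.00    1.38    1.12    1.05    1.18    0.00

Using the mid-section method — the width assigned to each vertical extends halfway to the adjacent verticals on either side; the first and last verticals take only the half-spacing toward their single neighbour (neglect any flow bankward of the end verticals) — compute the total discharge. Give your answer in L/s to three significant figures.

10900 L/s

w_2 = (3.55 − 0.00)/2 = 1.775 m; q_2 = 1.38 × 2.37 × 1.775 = 5.805 m³/s
w_3 = (3.98 − 2.58)/2 = 0.7 m; q_3 = 1.12 × 2.03 × 0.7 = 1.592 m³/s
w_4 = (4.68 − 3.55)/2 = 0.565 m; q_4 = 1.05 × 2.41 × 0.565 = 1.430 m³/s
w_5 = (6.05 − 3.98)/2 = 1.035 m; q_5 = 1.18 × 1.69 × 1.035 = 2.064 m³/s
Stations 1, 6 contribute zero (depth or velocity is 0).
Q = Σ qᵢ = 10.89 m³/s
= 10.89 × 1000 = 10890 L/s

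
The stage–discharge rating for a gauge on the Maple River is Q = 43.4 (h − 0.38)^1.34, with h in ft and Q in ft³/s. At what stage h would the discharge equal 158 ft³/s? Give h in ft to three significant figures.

3.00 ft

h − h₀ = (Q/C)^(1/b) = (158/43.4)^(1/1.34) = 2.623 ft
h = 0.38 + 2.623 = 3.003 ft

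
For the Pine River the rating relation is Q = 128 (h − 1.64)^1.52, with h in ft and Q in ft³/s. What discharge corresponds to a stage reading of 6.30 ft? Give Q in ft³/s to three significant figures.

1330 ft³/s

Q = 128 × (6.30 − 1.64)^1.52 = 128 × 4.66^1.52 = 1328 ft³/s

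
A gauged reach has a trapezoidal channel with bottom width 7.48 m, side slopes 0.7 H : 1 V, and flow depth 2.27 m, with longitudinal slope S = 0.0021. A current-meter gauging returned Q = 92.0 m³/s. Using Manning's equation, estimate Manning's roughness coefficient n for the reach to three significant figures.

0.0139

A = (b + z·y)·y = (7.48 + 0.7×2.27)×2.27 = 20.59 m²
P = b + 2y√(1+z²) = 7.48 + 2×2.27×√(1+0.7²) = 13.02 m
R = A/P = 20.59/13.02 = 1.581 m
n = (1/Q)·A·R^(2/3)·S^(1/2) = (1/92.0) × 20.59 × 1.357 × 0.04583 = 0.01392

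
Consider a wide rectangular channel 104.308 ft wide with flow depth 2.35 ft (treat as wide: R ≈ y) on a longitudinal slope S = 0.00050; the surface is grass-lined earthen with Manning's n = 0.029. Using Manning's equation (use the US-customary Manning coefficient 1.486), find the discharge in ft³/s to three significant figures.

496 ft³/s

A = b·y = 104.308 × 2.35 = 245.1 ft²
Wide channel: R ≈ y = 2.35 ft
Q = (1.486/n)·A·R^(2/3)·S^(1/2) = (1.486/0.029) × 245.1 × 2.350^(2/3) × 0.00050^(1/2) = 496.4 ft³/s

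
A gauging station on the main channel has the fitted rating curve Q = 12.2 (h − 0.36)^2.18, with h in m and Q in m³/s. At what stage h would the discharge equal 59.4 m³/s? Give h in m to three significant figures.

h − h₀ = (Q/C)^(1/b) = (59.4/12.2)^(1/2.18) = 2.067 m
h = 0.36 + 2.067 = 2.427 m

2.43 m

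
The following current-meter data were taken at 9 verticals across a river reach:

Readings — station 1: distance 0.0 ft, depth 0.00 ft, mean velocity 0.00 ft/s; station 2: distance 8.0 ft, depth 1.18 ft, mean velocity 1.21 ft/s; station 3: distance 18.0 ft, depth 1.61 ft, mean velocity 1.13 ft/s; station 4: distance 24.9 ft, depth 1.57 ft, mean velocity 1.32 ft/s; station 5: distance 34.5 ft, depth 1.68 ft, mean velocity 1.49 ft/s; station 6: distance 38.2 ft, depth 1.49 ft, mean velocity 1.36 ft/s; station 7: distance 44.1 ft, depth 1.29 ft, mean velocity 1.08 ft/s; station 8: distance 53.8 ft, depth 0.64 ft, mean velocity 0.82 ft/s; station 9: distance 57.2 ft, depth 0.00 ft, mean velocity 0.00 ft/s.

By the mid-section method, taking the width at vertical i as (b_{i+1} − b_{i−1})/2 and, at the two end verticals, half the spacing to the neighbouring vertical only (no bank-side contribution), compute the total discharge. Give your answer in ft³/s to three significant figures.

w_2 = (18.0 − 0.0)/2 = 9 ft; q_2 = 1.21 × 1.18 × 9 = 12.85 ft³/s
w_3 = (24.9 − 8.0)/2 = 8.45 ft; q_3 = 1.13 × 1.61 × 8.45 = 15.37 ft³/s
w_4 = (34.5 − 18.0)/2 = 8.25 ft; q_4 = 1.32 × 1.57 × 8.25 = 17.10 ft³/s
w_5 = (38.2 − 24.9)/2 = 6.65 ft; q_5 = 1.49 × 1.68 × 6.65 = 16.65 ft³/s
w_6 = (44.1 − 34.5)/2 = 4.8 ft; q_6 = 1.36 × 1.49 × 4.8 = 9.727 ft³/s
w_7 = (53.8 − 38.2)/2 = 7.8 ft; q_7 = 1.08 × 1.29 × 7.8 = 10.87 ft³/s
w_8 = (57.2 − 44.1)/2 = 6.55 ft; q_8 = 0.82 × 0.64 × 6.55 = 3.437 ft³/s
Stations 1, 9 contribute zero (depth or velocity is 0).
Q = Σ qᵢ = 86.00 ft³/s

86.0 ft³/s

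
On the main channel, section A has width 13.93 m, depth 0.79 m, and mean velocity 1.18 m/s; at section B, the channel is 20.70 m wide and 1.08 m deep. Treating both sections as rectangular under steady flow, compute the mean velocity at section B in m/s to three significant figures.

0.581 m/s

Q = A₁V₁ = (13.93×0.79) × 1.18 = 12.99 m³/s
A₂ = 20.70 × 1.08 = 22.36 m²
V₂ = Q/A₂ = 12.99/22.36 = 0.5809 m/s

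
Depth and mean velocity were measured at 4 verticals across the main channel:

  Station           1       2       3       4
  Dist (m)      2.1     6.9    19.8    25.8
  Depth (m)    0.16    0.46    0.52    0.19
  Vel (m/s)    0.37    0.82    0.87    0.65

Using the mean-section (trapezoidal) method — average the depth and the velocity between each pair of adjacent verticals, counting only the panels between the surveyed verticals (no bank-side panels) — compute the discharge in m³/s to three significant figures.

Panel 1-2: Δb = 4.8 m, d̄ = (0.16+0.46)/2 = 0.31, v̄ = (0.37+0.82)/2 = 0.595 → q = 4.8×0.31×0.595 = 0.8854 m³/s
Panel 2-3: Δb = 12.9 m, d̄ = (0.46+0.52)/2 = 0.49, v̄ = (0.82+0.87)/2 = 0.845 → q = 12.9×0.49×0.845 = 5.341 m³/s
Panel 3-4: Δb = 6 m, d̄ = (0.52+0.19)/2 = 0.355, v̄ = (0.87+0.65)/2 = 0.76 → q = 6×0.355×0.76 = 1.619 m³/s
Q = Σ q = 7.845 m³/s

7.85 m³/s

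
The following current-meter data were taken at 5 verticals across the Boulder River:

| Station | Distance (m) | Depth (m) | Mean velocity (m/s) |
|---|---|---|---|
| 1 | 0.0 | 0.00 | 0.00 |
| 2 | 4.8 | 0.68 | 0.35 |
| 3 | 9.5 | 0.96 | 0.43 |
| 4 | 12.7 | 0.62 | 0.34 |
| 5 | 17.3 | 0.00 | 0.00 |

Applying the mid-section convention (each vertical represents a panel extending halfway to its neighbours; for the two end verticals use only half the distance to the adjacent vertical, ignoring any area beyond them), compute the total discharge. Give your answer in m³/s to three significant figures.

w_2 = (9.5 − 0.0)/2 = 4.75 m; q_2 = 0.35 × 0.68 × 4.75 = 1.131 m³/s
w_3 = (12.7 − 4.8)/2 = 3.95 m; q_3 = 0.43 × 0.96 × 3.95 = 1.631 m³/s
w_4 = (17.3 − 9.5)/2 = 3.9 m; q_4 = 0.34 × 0.62 × 3.9 = 0.8221 m³/s
Stations 1, 5 contribute zero (depth or velocity is 0).
Q = Σ qᵢ = 3.583 m³/s

3.58 m³/s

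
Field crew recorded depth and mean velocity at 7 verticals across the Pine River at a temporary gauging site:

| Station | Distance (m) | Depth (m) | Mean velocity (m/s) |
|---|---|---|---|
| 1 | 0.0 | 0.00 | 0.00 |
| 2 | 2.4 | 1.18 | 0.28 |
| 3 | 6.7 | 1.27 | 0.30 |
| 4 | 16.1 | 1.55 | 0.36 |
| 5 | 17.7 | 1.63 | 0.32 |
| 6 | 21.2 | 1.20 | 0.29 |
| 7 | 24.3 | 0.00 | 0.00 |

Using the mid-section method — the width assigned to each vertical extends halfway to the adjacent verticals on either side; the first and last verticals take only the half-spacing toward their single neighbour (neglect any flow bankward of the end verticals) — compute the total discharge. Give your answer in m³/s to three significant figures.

w_2 = (6.7 − 0.0)/2 = 3.35 m; q_2 = 0.28 × 1.18 × 3.35 = 1.107 m³/s
w_3 = (16.1 − 2.4)/2 = 6.85 m; q_3 = 0.30 × 1.27 × 6.85 = 2.610 m³/s
w_4 = (17.7 − 6.7)/2 = 5.5 m; q_4 = 0.36 × 1.55 × 5.5 = 3.069 m³/s
w_5 = (21.2 − 16.1)/2 = 2.55 m; q_5 = 0.32 × 1.63 × 2.55 = 1.330 m³/s
w_6 = (24.3 − 17.7)/2 = 3.3 m; q_6 = 0.29 × 1.20 × 3.3 = 1.148 m³/s
Stations 1, 7 contribute zero (depth or velocity is 0).
Q = Σ qᵢ = 9.264 m³/s

9.26 m³/s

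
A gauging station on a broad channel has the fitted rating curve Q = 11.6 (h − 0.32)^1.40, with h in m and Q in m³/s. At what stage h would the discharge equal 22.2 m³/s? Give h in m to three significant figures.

1.91 m

h − h₀ = (Q/C)^(1/b) = (22.2/11.6)^(1/1.40) = 1.590 m
h = 0.32 + 1.590 = 1.910 m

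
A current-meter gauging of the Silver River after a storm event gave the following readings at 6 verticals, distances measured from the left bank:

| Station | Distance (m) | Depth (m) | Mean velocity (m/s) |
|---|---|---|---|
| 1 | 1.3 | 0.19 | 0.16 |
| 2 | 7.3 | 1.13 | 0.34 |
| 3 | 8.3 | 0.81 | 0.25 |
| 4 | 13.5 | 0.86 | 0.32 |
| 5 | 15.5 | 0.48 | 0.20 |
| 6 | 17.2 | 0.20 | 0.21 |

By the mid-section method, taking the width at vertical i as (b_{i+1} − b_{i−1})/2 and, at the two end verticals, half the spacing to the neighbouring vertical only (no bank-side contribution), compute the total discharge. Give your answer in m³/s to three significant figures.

w_1 = (7.3 − 1.3)/2 = 3 m; q_1 = 0.16 × 0.19 × 3 = 0.09120 m³/s
w_2 = (8.3 − 1.3)/2 = 3.5 m; q_2 = 0.34 × 1.13 × 3.5 = 1.345 m³/s
w_3 = (13.5 − 7.3)/2 = 3.1 m; q_3 = 0.25 × 0.81 × 3.1 = 0.6278 m³/s
w_4 = (15.5 − 8.3)/2 = 3.6 m; q_4 = 0.32 × 0.86 × 3.6 = 0.9907 m³/s
w_5 = (17.2 − 13.5)/2 = 1.85 m; q_5 = 0.20 × 0.48 × 1.85 = 0.1776 m³/s
w_6 = (17.2 − 15.5)/2 = 0.85 m; q_6 = 0.21 × 0.20 × 0.85 = 0.03570 m³/s
Q = Σ qᵢ = 3.268 m³/s

3.27 m³/s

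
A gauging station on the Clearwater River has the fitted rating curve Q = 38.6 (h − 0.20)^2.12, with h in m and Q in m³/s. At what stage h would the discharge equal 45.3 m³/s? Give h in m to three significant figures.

h − h₀ = (Q/C)^(1/b) = (45.3/38.6)^(1/2.12) = 1.078 m
h = 0.20 + 1.078 = 1.278 m

1.28 m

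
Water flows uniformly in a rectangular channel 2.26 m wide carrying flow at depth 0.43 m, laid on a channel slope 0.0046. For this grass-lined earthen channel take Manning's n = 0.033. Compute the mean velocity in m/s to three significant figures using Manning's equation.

A = b·y = 2.26 × 0.43 = 0.9718 m²
P = b + 2y = 2.26 + 2×0.43 = 3.120 m
R = A/P = 0.9718/3.120 = 0.3115 m
Q = (1/n)·A·R^(2/3)·S^(1/2) = (1/0.033) × 0.9718 × 0.3115^(2/3) × 0.0046^(1/2) = 0.9177 m³/s
V = Q/A = 0.9177/0.9718 = 0.9444 m/s

0.944 m/s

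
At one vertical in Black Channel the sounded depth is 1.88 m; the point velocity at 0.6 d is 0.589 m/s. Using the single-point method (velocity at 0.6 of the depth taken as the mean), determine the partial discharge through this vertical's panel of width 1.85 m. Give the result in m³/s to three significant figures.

2.05 m³/s

v̄ = v₀.₆ = 0.589 m/s
q = v̄ × d × w = 0.5890 × 1.88 × 1.85 = 2.049 m³/s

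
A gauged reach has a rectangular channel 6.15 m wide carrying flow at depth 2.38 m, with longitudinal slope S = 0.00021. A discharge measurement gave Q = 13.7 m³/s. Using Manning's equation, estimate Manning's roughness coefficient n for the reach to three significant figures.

0.0188

A = b·y = 6.15 × 2.38 = 14.64 m²
P = b + 2y = 6.15 + 2×2.38 = 10.91 m
R = A/P = 14.64/10.91 = 1.342 m
n = (1/Q)·A·R^(2/3)·S^(1/2) = (1/13.7) × 14.64 × 1.216 × 0.01449 = 0.01883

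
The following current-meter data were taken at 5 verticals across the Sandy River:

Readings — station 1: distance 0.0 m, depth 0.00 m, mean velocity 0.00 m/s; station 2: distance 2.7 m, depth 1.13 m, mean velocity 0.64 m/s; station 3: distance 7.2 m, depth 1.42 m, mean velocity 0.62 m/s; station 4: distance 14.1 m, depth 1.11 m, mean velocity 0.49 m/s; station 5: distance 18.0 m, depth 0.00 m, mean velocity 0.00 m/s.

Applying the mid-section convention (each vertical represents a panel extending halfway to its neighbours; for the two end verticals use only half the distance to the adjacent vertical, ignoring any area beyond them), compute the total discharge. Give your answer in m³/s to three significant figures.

w_2 = (7.2 − 0.0)/2 = 3.6 m; q_2 = 0.64 × 1.13 × 3.6 = 2.604 m³/s
w_3 = (14.1 − 2.7)/2 = 5.7 m; q_3 = 0.62 × 1.42 × 5.7 = 5.018 m³/s
w_4 = (18.0 − 7.2)/2 = 5.4 m; q_4 = 0.49 × 1.11 × 5.4 = 2.937 m³/s
Stations 1, 5 contribute zero (depth or velocity is 0).
Q = Σ qᵢ = 10.56 m³/s

10.6 m³/s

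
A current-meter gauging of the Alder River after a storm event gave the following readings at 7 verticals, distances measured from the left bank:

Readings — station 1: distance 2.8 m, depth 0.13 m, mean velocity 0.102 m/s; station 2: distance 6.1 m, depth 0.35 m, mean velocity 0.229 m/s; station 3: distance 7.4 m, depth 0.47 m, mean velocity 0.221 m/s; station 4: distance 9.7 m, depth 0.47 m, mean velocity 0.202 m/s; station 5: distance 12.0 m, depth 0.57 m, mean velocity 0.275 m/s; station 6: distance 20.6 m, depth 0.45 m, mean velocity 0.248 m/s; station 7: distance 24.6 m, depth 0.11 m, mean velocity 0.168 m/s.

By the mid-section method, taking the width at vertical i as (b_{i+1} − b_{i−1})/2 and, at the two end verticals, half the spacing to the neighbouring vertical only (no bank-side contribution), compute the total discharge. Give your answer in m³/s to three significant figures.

2.21 m³/s

w_1 = (6.1 − 2.8)/2 = 1.65 m; q_1 = 0.102 × 0.13 × 1.65 = 0.02188 m³/s
w_2 = (7.4 − 2.8)/2 = 2.3 m; q_2 = 0.229 × 0.35 × 2.3 = 0.1843 m³/s
w_3 = (9.7 − 6.1)/2 = 1.8 m; q_3 = 0.221 × 0.47 × 1.8 = 0.1870 m³/s
w_4 = (12.0 − 7.4)/2 = 2.3 m; q_4 = 0.202 × 0.47 × 2.3 = 0.2184 m³/s
w_5 = (20.6 − 9.7)/2 = 5.45 m; q_5 = 0.275 × 0.57 × 5.45 = 0.8543 m³/s
w_6 = (24.6 − 12.0)/2 = 6.3 m; q_6 = 0.248 × 0.45 × 6.3 = 0.7031 m³/s
w_7 = (24.6 − 20.6)/2 = 2 m; q_7 = 0.168 × 0.11 × 2 = 0.03696 m³/s
Q = Σ qᵢ = 2.206 m³/s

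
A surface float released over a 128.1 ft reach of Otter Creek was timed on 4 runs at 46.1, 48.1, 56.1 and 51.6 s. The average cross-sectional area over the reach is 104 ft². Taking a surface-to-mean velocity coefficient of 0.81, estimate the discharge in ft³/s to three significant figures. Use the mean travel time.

t̄ = (46.1 + 48.1 + 56.1 + 51.6) / 4 = 50.475 s
v_surface = L / t̄ = 128.1 / 50.475 = 2.538 ft/s
v_mean = 0.81 × 2.538 = 2.056 ft/s
Q = A × v_mean = 104 × 2.056 = 213.8 ft³/s

214 ft³/s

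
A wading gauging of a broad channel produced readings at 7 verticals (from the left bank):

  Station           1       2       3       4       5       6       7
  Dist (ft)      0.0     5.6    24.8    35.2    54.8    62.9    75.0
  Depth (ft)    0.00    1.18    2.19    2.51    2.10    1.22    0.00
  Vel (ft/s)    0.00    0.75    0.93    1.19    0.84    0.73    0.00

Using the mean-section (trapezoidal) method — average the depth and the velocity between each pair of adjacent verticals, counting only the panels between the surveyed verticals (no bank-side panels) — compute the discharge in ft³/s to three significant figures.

Panel 1-2: Δb = 5.6 ft, d̄ = (0.00+1.18)/2 = 0.59, v̄ = (0.00+0.75)/2 = 0.375 → q = 5.6×0.59×0.375 = 1.239 ft³/s
Panel 2-3: Δb = 19.2 ft, d̄ = (1.18+2.19)/2 = 1.685, v̄ = (0.75+0.93)/2 = 0.84 → q = 19.2×1.685×0.84 = 27.18 ft³/s
Panel 3-4: Δb = 10.4 ft, d̄ = (2.19+2.51)/2 = 2.35, v̄ = (0.93+1.19)/2 = 1.06 → q = 10.4×2.35×1.06 = 25.91 ft³/s
Panel 4-5: Δb = 19.6 ft, d̄ = (2.51+2.10)/2 = 2.305, v̄ = (1.19+0.84)/2 = 1.015 → q = 19.6×2.305×1.015 = 45.86 ft³/s
Panel 5-6: Δb = 8.1 ft, d̄ = (2.10+1.22)/2 = 1.66, v̄ = (0.84+0.73)/2 = 0.785 → q = 8.1×1.66×0.785 = 10.56 ft³/s
Panel 6-7: Δb = 12.1 ft, d̄ = (1.22+0.00)/2 = 0.61, v̄ = (0.73+0.00)/2 = 0.365 → q = 12.1×0.61×0.365 = 2.694 ft³/s
Q = Σ q = 113.4 ft³/s

113 ft³/s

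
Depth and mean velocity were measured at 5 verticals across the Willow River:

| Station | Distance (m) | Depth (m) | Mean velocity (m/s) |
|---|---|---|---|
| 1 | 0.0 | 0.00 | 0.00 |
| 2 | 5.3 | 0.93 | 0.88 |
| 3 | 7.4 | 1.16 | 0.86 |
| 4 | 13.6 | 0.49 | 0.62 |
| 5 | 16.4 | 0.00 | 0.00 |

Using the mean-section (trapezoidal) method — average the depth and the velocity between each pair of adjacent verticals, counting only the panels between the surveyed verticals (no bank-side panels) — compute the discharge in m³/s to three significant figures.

Panel 1-2: Δb = 5.3 m, d̄ = (0.00+0.93)/2 = 0.465, v̄ = (0.00+0.88)/2 = 0.44 → q = 5.3×0.465×0.44 = 1.084 m³/s
Panel 2-3: Δb = 2.1 m, d̄ = (0.93+1.16)/2 = 1.045, v̄ = (0.88+0.86)/2 = 0.87 → q = 2.1×1.045×0.87 = 1.909 m³/s
Panel 3-4: Δb = 6.2 m, d̄ = (1.16+0.49)/2 = 0.825, v̄ = (0.86+0.62)/2 = 0.74 → q = 6.2×0.825×0.74 = 3.785 m³/s
Panel 4-5: Δb = 2.8 m, d̄ = (0.49+0.00)/2 = 0.245, v̄ = (0.62+0.00)/2 = 0.31 → q = 2.8×0.245×0.31 = 0.2127 m³/s
Q = Σ q = 6.991 m³/s

6.99 m³/s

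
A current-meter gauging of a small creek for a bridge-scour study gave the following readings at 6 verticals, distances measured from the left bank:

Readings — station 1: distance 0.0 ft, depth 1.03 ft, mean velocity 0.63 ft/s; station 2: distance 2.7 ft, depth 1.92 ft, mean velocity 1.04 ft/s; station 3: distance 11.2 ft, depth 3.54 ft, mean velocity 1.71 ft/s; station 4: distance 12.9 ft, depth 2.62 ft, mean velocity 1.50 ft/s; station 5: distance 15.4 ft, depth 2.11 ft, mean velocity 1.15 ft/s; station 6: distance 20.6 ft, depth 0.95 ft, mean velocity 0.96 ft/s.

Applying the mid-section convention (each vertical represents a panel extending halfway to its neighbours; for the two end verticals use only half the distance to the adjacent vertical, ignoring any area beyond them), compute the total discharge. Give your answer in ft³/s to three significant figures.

w_1 = (2.7 − 0.0)/2 = 1.35 ft; q_1 = 0.63 × 1.03 × 1.35 = 0.8760 ft³/s
w_2 = (11.2 − 0.0)/2 = 5.6 ft; q_2 = 1.04 × 1.92 × 5.6 = 11.18 ft³/s
w_3 = (12.9 − 2.7)/2 = 5.1 ft; q_3 = 1.71 × 3.54 × 5.1 = 30.87 ft³/s
w_4 = (15.4 − 11.2)/2 = 2.1 ft; q_4 = 1.50 × 2.62 × 2.1 = 8.253 ft³/s
w_5 = (20.6 − 12.9)/2 = 3.85 ft; q_5 = 1.15 × 2.11 × 3.85 = 9.342 ft³/s
w_6 = (20.6 − 15.4)/2 = 2.6 ft; q_6 = 0.96 × 0.95 × 2.6 = 2.371 ft³/s
Q = Σ qᵢ = 62.90 ft³/s

62.9 ft³/s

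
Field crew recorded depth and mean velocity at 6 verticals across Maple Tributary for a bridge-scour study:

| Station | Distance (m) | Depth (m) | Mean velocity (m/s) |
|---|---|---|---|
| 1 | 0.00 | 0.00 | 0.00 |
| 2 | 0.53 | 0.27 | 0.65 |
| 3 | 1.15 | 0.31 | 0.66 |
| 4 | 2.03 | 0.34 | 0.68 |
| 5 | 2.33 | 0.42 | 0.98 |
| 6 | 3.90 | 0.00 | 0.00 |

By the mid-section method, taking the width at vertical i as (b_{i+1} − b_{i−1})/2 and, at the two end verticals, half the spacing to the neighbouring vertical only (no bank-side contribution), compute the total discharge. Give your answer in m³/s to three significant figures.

0.776 m³/s

w_2 = (1.15 − 0.00)/2 = 0.575 m; q_2 = 0.65 × 0.27 × 0.575 = 0.1009 m³/s
w_3 = (2.03 − 0.53)/2 = 0.75 m; q_3 = 0.66 × 0.31 × 0.75 = 0.1535 m³/s
w_4 = (2.33 − 1.15)/2 = 0.59 m; q_4 = 0.68 × 0.34 × 0.59 = 0.1364 m³/s
w_5 = (3.90 − 2.03)/2 = 0.935 m; q_5 = 0.98 × 0.42 × 0.935 = 0.3848 m³/s
Stations 1, 6 contribute zero (depth or velocity is 0).
Q = Σ qᵢ = 0.7756 m³/s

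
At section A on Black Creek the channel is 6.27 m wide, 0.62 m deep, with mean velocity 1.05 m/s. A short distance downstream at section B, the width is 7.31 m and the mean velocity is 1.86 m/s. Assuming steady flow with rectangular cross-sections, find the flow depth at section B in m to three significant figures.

Q = A₁V₁ = (6.27×0.62) × 1.05 = 4.082 m³/s
d₂ = Q/(b₂ V₂) = 4.082/(7.31×1.86) = 0.3002 m

0.300 m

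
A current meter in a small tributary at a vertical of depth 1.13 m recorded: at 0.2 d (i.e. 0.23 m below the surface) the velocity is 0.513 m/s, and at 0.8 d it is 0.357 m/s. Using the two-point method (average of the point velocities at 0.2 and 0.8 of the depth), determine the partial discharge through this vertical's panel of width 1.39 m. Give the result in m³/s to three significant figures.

v̄ = (0.513 + 0.357) / 2 = 0.4350 m/s
q = v̄ × d × w = 0.4350 × 1.13 × 1.39 = 0.6833 m³/s

0.683 m³/s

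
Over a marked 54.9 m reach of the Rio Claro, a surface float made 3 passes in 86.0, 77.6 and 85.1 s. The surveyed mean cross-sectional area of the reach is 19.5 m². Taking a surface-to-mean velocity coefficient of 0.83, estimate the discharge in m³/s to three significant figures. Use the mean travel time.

t̄ = (86.0 + 77.6 + 85.1) / 3 = 82.9 s
v_surface = L / t̄ = 54.9 / 82.9 = 0.6622 m/s
v_mean = 0.83 × 0.6622 = 0.5497 m/s
Q = A × v_mean = 19.5 × 0.5497 = 10.72 m³/s

10.7 m³/s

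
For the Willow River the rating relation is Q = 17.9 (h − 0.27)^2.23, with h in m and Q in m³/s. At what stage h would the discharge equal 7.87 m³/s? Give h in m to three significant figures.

0.962 m

h − h₀ = (Q/C)^(1/b) = (7.87/17.9)^(1/2.23) = 0.6918 m
h = 0.27 + 0.6918 = 0.9618 m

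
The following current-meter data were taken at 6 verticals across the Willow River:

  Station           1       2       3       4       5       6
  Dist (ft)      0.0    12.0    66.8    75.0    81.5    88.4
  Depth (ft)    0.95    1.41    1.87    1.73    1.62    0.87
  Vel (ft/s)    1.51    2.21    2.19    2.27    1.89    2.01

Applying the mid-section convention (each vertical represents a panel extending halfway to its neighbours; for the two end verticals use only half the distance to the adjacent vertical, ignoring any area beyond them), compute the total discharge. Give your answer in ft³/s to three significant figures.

297 ft³/s

w_1 = (12.0 − 0.0)/2 = 6 ft; q_1 = 1.51 × 0.95 × 6 = 8.607 ft³/s
w_2 = (66.8 − 0.0)/2 = 33.4 ft; q_2 = 2.21 × 1.41 × 33.4 = 104.1 ft³/s
w_3 = (75.0 − 12.0)/2 = 31.5 ft; q_3 = 2.19 × 1.87 × 31.5 = 129.0 ft³/s
w_4 = (81.5 − 66.8)/2 = 7.35 ft; q_4 = 2.27 × 1.73 × 7.35 = 28.86 ft³/s
w_5 = (88.4 − 75.0)/2 = 6.7 ft; q_5 = 1.89 × 1.62 × 6.7 = 20.51 ft³/s
w_6 = (88.4 − 81.5)/2 = 3.45 ft; q_6 = 2.01 × 0.87 × 3.45 = 6.033 ft³/s
Q = Σ qᵢ = 297.1 ft³/s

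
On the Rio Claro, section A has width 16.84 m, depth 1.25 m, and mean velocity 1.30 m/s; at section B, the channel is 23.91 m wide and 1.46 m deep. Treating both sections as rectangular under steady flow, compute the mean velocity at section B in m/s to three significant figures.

Q = A₁V₁ = (16.84×1.25) × 1.30 = 27.37 m³/s
A₂ = 23.91 × 1.46 = 34.91 m²
V₂ = Q/A₂ = 27.37/34.91 = 0.7839 m/s

0.784 m/s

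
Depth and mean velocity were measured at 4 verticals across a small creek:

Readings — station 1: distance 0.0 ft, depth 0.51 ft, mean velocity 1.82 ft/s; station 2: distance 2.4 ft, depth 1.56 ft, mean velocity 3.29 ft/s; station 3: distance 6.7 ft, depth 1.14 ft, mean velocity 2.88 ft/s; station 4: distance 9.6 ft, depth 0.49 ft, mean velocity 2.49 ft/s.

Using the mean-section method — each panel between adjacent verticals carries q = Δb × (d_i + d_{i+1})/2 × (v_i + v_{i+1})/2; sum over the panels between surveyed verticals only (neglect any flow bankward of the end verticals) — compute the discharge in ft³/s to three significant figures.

Panel 1-2: Δb = 2.4 ft, d̄ = (0.51+1.56)/2 = 1.035, v̄ = (1.82+3.29)/2 = 2.555 → q = 2.4×1.035×2.555 = 6.347 ft³/s
Panel 2-3: Δb = 4.3 ft, d̄ = (1.56+1.14)/2 = 1.35, v̄ = (3.29+2.88)/2 = 3.085 → q = 4.3×1.35×3.085 = 17.91 ft³/s
Panel 3-4: Δb = 2.9 ft, d̄ = (1.14+0.49)/2 = 0.815, v̄ = (2.88+2.49)/2 = 2.685 → q = 2.9×0.815×2.685 = 6.346 ft³/s
Q = Σ q = 30.60 ft³/s

30.6 ft³/s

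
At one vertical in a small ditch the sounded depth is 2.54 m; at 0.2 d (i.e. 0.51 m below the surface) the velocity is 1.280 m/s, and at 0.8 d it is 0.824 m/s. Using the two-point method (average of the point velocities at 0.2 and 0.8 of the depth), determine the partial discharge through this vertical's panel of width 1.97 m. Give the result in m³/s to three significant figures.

5.26 m³/s

v̄ = (1.280 + 0.824) / 2 = 1.052 m/s
q = v̄ × d × w = 1.052 × 2.54 × 1.97 = 5.264 m³/s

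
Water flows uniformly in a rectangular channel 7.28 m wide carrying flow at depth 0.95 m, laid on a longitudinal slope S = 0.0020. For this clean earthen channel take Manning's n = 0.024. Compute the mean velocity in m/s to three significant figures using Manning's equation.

A = b·y = 7.28 × 0.95 = 6.916 m²
P = b + 2y = 7.28 + 2×0.95 = 9.180 m
R = A/P = 6.916/9.180 = 0.7534 m
Q = (1/n)·A·R^(2/3)·S^(1/2) = (1/0.024) × 6.916 × 0.7534^(2/3) × 0.0020^(1/2) = 10.67 m³/s
V = Q/A = 10.67/6.916 = 1.543 m/s

1.54 m/s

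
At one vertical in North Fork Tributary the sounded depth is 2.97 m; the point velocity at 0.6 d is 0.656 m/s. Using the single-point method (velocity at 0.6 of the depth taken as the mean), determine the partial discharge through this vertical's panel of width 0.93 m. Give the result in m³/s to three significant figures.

v̄ = v₀.₆ = 0.656 m/s
q = v̄ × d × w = 0.6560 × 2.97 × 0.93 = 1.812 m³/s

1.81 m³/s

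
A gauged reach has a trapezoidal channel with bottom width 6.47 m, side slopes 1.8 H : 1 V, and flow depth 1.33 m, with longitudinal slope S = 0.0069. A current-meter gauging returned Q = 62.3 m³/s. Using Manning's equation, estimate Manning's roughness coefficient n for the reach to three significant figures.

A = (b + z·y)·y = (6.47 + 1.8×1.33)×1.33 = 11.79 m²
P = b + 2y√(1+z²) = 6.47 + 2×1.33×√(1+1.8²) = 11.95 m
R = A/P = 11.79/11.95 = 0.9868 m
n = (1/Q)·A·R^(2/3)·S^(1/2) = (1/62.3) × 11.79 × 0.9912 × 0.08307 = 0.01558

0.0156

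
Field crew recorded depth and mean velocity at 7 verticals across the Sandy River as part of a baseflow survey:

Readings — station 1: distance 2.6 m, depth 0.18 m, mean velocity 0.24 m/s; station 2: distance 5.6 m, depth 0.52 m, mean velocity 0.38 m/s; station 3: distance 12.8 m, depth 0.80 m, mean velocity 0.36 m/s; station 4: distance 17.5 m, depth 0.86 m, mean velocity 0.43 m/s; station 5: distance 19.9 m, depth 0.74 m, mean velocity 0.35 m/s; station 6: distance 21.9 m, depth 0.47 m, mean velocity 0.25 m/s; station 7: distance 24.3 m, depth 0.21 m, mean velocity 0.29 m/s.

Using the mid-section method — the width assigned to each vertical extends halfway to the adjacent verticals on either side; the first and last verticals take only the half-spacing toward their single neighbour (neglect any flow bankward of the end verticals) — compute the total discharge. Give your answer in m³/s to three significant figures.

5.00 m³/s

w_1 = (5.6 − 2.6)/2 = 1.5 m; q_1 = 0.24 × 0.18 × 1.5 = 0.06480 m³/s
w_2 = (12.8 − 2.6)/2 = 5.1 m; q_2 = 0.38 × 0.52 × 5.1 = 1.008 m³/s
w_3 = (17.5 − 5.6)/2 = 5.95 m; q_3 = 0.36 × 0.80 × 5.95 = 1.714 m³/s
w_4 = (19.9 − 12.8)/2 = 3.55 m; q_4 = 0.43 × 0.86 × 3.55 = 1.313 m³/s
w_5 = (21.9 − 17.5)/2 = 2.2 m; q_5 = 0.35 × 0.74 × 2.2 = 0.5698 m³/s
w_6 = (24.3 − 19.9)/2 = 2.2 m; q_6 = 0.25 × 0.47 × 2.2 = 0.2585 m³/s
w_7 = (24.3 − 21.9)/2 = 1.2 m; q_7 = 0.29 × 0.21 × 1.2 = 0.07308 m³/s
Q = Σ qᵢ = 5.000 m³/s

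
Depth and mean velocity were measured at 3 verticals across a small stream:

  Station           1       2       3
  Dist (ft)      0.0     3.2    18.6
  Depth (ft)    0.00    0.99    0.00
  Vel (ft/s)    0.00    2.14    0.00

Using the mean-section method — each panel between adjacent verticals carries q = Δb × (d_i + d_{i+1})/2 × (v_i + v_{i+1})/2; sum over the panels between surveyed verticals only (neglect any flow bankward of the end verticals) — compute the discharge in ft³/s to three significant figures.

9.85 ft³/s

Panel 1-2: Δb = 3.2 ft, d̄ = (0.00+0.99)/2 = 0.495, v̄ = (0.00+2.14)/2 = 1.07 → q = 3.2×0.495×1.07 = 1.695 ft³/s
Panel 2-3: Δb = 15.4 ft, d̄ = (0.99+0.00)/2 = 0.495, v̄ = (2.14+0.00)/2 = 1.07 → q = 15.4×0.495×1.07 = 8.157 ft³/s
Q = Σ q = 9.851 ft³/s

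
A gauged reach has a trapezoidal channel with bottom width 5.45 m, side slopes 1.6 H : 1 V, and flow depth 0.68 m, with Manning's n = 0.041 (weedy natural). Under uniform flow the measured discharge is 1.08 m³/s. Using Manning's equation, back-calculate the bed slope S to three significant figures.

A = (b + z·y)·y = (5.45 + 1.6×0.68)×0.68 = 4.446 m²
P = b + 2y√(1+z²) = 5.45 + 2×0.68×√(1+1.6²) = 8.016 m
R = A/P = 4.446/8.016 = 0.5546 m
S = (Q·n / (1·A·R^(2/3)))² = (1.08×0.041 / (1×4.446×0.6750))² = 0.0002177

0.000218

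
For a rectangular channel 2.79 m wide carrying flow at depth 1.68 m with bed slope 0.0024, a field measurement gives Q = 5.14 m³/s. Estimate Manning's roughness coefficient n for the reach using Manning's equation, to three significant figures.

0.0373

A = b·y = 2.79 × 1.68 = 4.687 m²
P = b + 2y = 2.79 + 2×1.68 = 6.150 m
R = A/P = 4.687/6.150 = 0.7621 m
n = (1/Q)·A·R^(2/3)·S^(1/2) = (1/5.14) × 4.687 × 0.8344 × 0.04899 = 0.03727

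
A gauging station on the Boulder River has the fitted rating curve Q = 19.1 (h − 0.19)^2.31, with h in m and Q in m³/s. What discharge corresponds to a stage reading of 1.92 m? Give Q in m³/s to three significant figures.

67.8 m³/s

Q = 19.1 × (1.92 − 0.19)^2.31 = 19.1 × 1.73^2.31 = 67.75 m³/s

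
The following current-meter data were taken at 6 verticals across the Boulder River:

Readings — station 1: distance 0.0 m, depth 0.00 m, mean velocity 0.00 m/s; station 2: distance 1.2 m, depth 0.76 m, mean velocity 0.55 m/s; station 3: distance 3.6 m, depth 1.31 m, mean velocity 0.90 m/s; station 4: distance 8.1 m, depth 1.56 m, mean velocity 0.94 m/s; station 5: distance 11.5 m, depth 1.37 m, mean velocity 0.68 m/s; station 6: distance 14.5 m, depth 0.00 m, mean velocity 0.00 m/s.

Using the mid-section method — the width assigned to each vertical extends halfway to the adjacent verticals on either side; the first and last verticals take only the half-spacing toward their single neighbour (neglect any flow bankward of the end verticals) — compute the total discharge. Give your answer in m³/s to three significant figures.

13.6 m³/s

w_2 = (3.6 − 0.0)/2 = 1.8 m; q_2 = 0.55 × 0.76 × 1.8 = 0.7524 m³/s
w_3 = (8.1 − 1.2)/2 = 3.45 m; q_3 = 0.90 × 1.31 × 3.45 = 4.068 m³/s
w_4 = (11.5 − 3.6)/2 = 3.95 m; q_4 = 0.94 × 1.56 × 3.95 = 5.792 m³/s
w_5 = (14.5 − 8.1)/2 = 3.2 m; q_5 = 0.68 × 1.37 × 3.2 = 2.981 m³/s
Stations 1, 6 contribute zero (depth or velocity is 0).
Q = Σ qᵢ = 13.59 m³/s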